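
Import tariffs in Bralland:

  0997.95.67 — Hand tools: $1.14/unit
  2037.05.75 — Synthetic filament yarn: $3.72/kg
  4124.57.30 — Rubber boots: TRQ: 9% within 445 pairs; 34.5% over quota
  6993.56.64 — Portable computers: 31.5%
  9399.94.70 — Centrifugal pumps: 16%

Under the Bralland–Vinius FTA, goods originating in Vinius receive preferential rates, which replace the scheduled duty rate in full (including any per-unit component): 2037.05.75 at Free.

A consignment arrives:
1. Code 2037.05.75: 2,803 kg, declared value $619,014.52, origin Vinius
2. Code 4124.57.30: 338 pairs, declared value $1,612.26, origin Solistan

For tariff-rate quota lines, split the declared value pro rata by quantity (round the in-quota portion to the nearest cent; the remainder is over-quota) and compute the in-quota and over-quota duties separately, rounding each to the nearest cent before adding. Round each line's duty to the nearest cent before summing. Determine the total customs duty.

Line 1 (2037.05.75, Vinius, 2,803 kg, $619,014.52):
Base rate for 2037.05.75 is $3.72/kg.
Origin Vinius qualifies under the Bralland–Vinius agreement and 2037.05.75 is covered: preferential rate Free applies instead.
Duty = $619,014.52 × 0% = $0.00.
Line 2 (4124.57.30, Solistan, 338 pairs, $1,612.26):
Code 4124.57.30 is under a tariff-rate quota (threshold 445 pairs). Quantity 338 pairs is within the quota, so the in-quota rate 9% applies to the full value.
Duty = $1,612.26 × 9% = $145.10.
Total = $0.00 + $145.10 = $145.10.

$145.10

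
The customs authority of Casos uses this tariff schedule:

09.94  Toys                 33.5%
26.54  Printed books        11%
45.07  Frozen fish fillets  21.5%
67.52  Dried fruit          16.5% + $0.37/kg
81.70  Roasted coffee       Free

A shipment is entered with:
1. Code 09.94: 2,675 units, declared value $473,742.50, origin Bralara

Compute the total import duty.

Line 1 (09.94, Bralara, 2,675 units, $473,742.50):
Base rate for 09.94 is 33.5%.
Duty = $473,742.50 × 33.5% = $158,703.74.

$158,703.74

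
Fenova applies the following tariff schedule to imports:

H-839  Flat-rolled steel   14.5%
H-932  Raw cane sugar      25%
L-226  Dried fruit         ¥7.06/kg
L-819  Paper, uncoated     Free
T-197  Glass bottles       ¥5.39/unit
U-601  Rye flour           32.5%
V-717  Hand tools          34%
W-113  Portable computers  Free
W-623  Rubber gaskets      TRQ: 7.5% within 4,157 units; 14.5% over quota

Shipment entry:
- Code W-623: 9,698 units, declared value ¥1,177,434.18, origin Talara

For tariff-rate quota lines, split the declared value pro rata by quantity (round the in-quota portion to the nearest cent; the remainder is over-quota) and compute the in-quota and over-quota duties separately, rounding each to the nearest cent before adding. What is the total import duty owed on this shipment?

¥135,398.86

Line 1 (W-623, Talara, 9,698 units, ¥1,177,434.18):
Code W-623 is under a tariff-rate quota (threshold 4,157 units). In-quota: 4,157 units at 7.5%; over-quota: 5,541 units at 14.5%.
Pro-rata value split: in-quota = ¥1,177,434.18 × 4,157/9,698 = ¥504,701.37; over-quota = ¥1,177,434.18 − ¥504,701.37 = ¥672,732.81.
In-quota duty = ¥504,701.37 × 7.5% = ¥37,852.60. Over-quota duty = ¥672,732.81 × 14.5% = ¥97,546.26.
Line duty = ¥37,852.60 + ¥97,546.26 = ¥135,398.86.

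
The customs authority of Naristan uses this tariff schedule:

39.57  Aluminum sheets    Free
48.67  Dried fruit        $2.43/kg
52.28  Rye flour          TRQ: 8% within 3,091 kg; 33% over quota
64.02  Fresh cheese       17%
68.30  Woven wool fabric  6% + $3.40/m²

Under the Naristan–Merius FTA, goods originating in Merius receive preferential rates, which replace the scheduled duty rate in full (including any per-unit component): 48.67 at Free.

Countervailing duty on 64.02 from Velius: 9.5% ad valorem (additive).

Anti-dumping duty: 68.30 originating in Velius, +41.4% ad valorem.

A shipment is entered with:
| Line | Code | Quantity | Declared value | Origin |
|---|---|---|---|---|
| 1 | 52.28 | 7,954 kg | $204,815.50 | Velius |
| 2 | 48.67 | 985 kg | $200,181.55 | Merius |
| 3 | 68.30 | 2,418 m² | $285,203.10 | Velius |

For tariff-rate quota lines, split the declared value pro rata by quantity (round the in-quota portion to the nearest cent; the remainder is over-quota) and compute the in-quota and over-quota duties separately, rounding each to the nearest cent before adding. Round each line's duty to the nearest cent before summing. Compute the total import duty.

$191,098.27

Line 1 (52.28, Velius, 7,954 kg, $204,815.50):
Code 52.28 is under a tariff-rate quota (threshold 3,091 kg). In-quota: 3,091 kg at 8%; over-quota: 4,863 kg at 33%.
Pro-rata value split: in-quota = $204,815.50 × 3,091/7,954 = $79,593.25; over-quota = $204,815.50 − $79,593.25 = $125,222.25.
In-quota duty = $79,593.25 × 8% = $6,367.46. Over-quota duty = $125,222.25 × 33% = $41,323.34.
Line duty = $6,367.46 + $41,323.34 = $47,690.80.
Line 2 (48.67, Merius, 985 kg, $200,181.55):
Base rate for 48.67 is $2.43/kg.
Origin Merius qualifies under the Naristan–Merius agreement and 48.67 is covered: preferential rate Free applies instead.
Duty = $200,181.55 × 0% = $0.00.
Line 3 (68.30, Velius, 2,418 m², $285,203.10):
Base rate for 68.30 is 6% + $3.40/m².
Additional duty on 68.30 from Velius: +41.4%. Applied ad valorem rate: 6% + 41.4% = 47.4%.
Duty = $285,203.10 × 47.4% + 2,418 × $3.40 = $143,407.47.
Total = $47,690.80 + $0.00 + $143,407.47 = $191,098.27.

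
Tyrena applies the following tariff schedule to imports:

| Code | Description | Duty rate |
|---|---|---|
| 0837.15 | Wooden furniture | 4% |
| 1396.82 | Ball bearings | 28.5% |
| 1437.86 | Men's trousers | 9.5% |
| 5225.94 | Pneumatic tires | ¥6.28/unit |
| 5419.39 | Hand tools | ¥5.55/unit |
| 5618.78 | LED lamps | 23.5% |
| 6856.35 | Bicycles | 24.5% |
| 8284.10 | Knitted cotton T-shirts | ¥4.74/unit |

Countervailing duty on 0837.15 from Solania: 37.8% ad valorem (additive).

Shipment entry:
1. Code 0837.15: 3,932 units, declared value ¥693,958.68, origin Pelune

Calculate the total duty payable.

¥27,758.35

Line 1 (0837.15, Pelune, 3,932 units, ¥693,958.68):
Base rate for 0837.15 is 4%.
The additional-duty order on 0837.15 targets Solania, not Pelune; it does not apply.
Duty = ¥693,958.68 × 4% = ¥27,758.35.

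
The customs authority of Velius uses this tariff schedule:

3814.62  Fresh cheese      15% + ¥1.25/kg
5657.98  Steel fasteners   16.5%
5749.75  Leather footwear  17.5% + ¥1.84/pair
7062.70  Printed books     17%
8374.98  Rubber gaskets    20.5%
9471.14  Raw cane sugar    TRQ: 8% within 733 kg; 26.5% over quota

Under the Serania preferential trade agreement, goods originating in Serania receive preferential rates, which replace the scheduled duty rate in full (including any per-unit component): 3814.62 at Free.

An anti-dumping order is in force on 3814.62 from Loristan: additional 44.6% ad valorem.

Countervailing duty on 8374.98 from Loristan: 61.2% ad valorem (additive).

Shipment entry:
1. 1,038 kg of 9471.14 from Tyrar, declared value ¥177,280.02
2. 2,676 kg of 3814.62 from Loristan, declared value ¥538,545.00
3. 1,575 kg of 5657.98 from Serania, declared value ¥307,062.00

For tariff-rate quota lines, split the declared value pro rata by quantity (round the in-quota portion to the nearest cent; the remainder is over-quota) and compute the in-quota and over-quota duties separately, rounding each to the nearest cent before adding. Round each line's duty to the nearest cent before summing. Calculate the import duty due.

¥398,802.28

Line 1 (9471.14, Tyrar, 1,038 kg, ¥177,280.02):
Code 9471.14 is under a tariff-rate quota (threshold 733 kg). In-quota: 733 kg at 8%; over-quota: 305 kg at 26.5%.
Pro-rata value split: in-quota = ¥177,280.02 × 733/1,038 = ¥125,189.07; over-quota = ¥177,280.02 − ¥125,189.07 = ¥52,090.95.
In-quota duty = ¥125,189.07 × 8% = ¥10,015.13. Over-quota duty = ¥52,090.95 × 26.5% = ¥13,804.10.
Line duty = ¥10,015.13 + ¥13,804.10 = ¥23,819.23.
Line 2 (3814.62, Loristan, 2,676 kg, ¥538,545.00):
Base rate for 3814.62 is 15% + ¥1.25/kg.
3814.62 has an FTA preferential rate, but origin Loristan is not Serania; base rate stands.
Additional duty on 3814.62 from Loristan: +44.6%. Applied ad valorem rate: 15% + 44.6% = 59.6%.
Duty = ¥538,545.00 × 59.6% + 2,676 × ¥1.25 = ¥324,317.82.
Line 3 (5657.98, Serania, 1,575 kg, ¥307,062.00):
Base rate for 5657.98 is 16.5%.
Origin Serania is the FTA partner but 5657.98 is not on the preference list; base rate stands.
Duty = ¥307,062.00 × 16.5% = ¥50,665.23.
Total = ¥23,819.23 + ¥324,317.82 + ¥50,665.23 = ¥398,802.28.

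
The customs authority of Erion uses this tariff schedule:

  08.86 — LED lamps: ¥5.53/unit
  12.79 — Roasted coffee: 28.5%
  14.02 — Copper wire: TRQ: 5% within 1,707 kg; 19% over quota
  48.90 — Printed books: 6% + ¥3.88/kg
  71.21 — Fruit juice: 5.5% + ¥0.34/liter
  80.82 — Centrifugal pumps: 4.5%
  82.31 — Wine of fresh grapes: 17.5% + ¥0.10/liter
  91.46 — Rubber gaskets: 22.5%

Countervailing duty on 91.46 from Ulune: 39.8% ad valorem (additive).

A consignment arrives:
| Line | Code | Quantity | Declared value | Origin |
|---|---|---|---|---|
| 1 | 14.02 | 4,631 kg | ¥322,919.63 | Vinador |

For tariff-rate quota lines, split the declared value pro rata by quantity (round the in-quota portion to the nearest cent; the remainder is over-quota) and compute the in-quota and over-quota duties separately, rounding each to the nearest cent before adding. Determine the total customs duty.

Line 1 (14.02, Vinador, 4,631 kg, ¥322,919.63):
Code 14.02 is under a tariff-rate quota (threshold 1,707 kg). In-quota: 1,707 kg at 5%; over-quota: 2,924 kg at 19%.
Pro-rata value split: in-quota = ¥322,919.63 × 1,707/4,631 = ¥119,029.11; over-quota = ¥322,919.63 − ¥119,029.11 = ¥203,890.52.
In-quota duty = ¥119,029.11 × 5% = ¥5,951.46. Over-quota duty = ¥203,890.52 × 19% = ¥38,739.20.
Line duty = ¥5,951.46 + ¥38,739.20 = ¥44,690.66.

¥44,690.66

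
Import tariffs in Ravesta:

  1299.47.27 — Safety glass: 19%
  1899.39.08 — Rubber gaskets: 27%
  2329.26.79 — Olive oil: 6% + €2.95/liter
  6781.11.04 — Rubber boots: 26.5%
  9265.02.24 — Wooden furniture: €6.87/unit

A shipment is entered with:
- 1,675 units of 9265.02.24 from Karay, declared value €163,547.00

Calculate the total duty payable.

€11,507.25

Line 1 (9265.02.24, Karay, 1,675 units, €163,547.00):
Base rate for 9265.02.24 is €6.87/unit.
Duty = 1,675 × €6.87 = €11,507.25.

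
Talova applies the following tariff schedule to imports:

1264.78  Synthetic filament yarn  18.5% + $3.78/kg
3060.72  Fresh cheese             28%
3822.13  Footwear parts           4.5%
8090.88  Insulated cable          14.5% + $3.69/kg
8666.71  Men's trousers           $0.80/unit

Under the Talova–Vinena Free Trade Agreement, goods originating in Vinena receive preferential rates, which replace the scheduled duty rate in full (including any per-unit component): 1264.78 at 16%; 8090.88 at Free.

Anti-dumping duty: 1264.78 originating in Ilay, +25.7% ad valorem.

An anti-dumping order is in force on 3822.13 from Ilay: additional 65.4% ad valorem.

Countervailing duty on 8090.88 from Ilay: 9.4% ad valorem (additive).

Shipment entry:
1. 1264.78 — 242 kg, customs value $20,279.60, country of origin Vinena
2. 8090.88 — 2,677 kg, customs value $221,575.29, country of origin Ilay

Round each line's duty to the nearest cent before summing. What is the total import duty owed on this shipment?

Line 1 (1264.78, Vinena, 242 kg, $20,279.60):
Base rate for 1264.78 is 18.5% + $3.78/kg.
Origin Vinena qualifies under the Talova–Vinena agreement and 1264.78 is covered: preferential rate 16% applies instead.
The additional-duty order on 1264.78 targets Ilay, not Vinena; it does not apply.
Duty = $20,279.60 × 16% = $3,244.74.
Line 2 (8090.88, Ilay, 2,677 kg, $221,575.29):
Base rate for 8090.88 is 14.5% + $3.69/kg.
8090.88 has an FTA preferential rate, but origin Ilay is not Vinena; base rate stands.
Additional duty on 8090.88 from Ilay: +9.4%. Applied ad valorem rate: 14.5% + 9.4% = 23.9%.
Duty = $221,575.29 × 23.9% + 2,677 × $3.69 = $62,834.62.
Total = $3,244.74 + $62,834.62 = $66,079.36.

$66,079.36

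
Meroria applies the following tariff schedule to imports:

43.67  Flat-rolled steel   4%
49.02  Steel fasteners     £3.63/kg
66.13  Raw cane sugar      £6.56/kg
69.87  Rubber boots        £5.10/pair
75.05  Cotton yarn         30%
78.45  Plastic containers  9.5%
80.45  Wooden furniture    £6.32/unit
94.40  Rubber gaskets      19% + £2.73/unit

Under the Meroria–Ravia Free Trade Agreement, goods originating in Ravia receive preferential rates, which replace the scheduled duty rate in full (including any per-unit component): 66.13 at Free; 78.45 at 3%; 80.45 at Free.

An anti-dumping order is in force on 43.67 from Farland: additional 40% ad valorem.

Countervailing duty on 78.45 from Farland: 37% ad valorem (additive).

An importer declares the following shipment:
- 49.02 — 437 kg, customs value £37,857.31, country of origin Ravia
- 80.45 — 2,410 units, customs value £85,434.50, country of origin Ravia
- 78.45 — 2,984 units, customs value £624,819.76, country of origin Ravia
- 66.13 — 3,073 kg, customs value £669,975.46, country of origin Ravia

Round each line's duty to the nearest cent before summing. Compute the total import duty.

£20,330.90

Line 1 (49.02, Ravia, 437 kg, £37,857.31):
Base rate for 49.02 is £3.63/kg.
Origin Ravia is the FTA partner but 49.02 is not on the preference list; base rate stands.
Duty = 437 × £3.63 = £1,586.31.
Line 2 (80.45, Ravia, 2,410 units, £85,434.50):
Base rate for 80.45 is £6.32/unit.
Origin Ravia qualifies under the Meroria–Ravia agreement and 80.45 is covered: preferential rate Free applies instead.
Duty = £85,434.50 × 0% = £0.00.
Line 3 (78.45, Ravia, 2,984 units, £624,819.76):
Base rate for 78.45 is 9.5%.
Origin Ravia qualifies under the Meroria–Ravia agreement and 78.45 is covered: preferential rate 3% applies instead.
The additional-duty order on 78.45 targets Farland, not Ravia; it does not apply.
Duty = £624,819.76 × 3% = £18,744.59.
Line 4 (66.13, Ravia, 3,073 kg, £669,975.46):
Base rate for 66.13 is £6.56/kg.
Origin Ravia qualifies under the Meroria–Ravia agreement and 66.13 is covered: preferential rate Free applies instead.
Duty = £669,975.46 × 0% = £0.00.
Total = £1,586.31 + £0.00 + £18,744.59 + £0.00 = £20,330.90.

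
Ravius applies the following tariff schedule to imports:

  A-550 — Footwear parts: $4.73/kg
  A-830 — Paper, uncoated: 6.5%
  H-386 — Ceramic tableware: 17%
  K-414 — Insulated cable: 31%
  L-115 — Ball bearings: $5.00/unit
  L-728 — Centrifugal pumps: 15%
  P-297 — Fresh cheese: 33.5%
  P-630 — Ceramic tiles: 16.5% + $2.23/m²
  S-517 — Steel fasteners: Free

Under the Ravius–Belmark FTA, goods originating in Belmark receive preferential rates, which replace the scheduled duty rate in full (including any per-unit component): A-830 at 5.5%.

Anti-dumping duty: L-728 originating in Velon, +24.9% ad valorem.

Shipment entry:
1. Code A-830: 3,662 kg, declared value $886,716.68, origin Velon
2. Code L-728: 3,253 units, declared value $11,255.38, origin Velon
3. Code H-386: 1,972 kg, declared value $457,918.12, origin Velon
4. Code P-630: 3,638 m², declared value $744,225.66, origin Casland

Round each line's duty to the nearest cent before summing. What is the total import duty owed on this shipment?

Line 1 (A-830, Velon, 3,662 kg, $886,716.68):
Base rate for A-830 is 6.5%.
A-830 has an FTA preferential rate, but origin Velon is not Belmark; base rate stands.
Duty = $886,716.68 × 6.5% = $57,636.58.
Line 2 (L-728, Velon, 3,253 units, $11,255.38):
Base rate for L-728 is 15%.
Additional duty on L-728 from Velon: +24.9%. Applied ad valorem rate: 15% + 24.9% = 39.9%.
Duty = $11,255.38 × 39.9% = $4,490.90.
Line 3 (H-386, Velon, 1,972 kg, $457,918.12):
Base rate for H-386 is 17%.
Duty = $457,918.12 × 17% = $77,846.08.
Line 4 (P-630, Casland, 3,638 m², $744,225.66):
Base rate for P-630 is 16.5% + $2.23/m².
Duty = $744,225.66 × 16.5% + 3,638 × $2.23 = $130,909.97.
Total = $57,636.58 + $4,490.90 + $77,846.08 + $130,909.97 = $270,883.53.

$270,883.53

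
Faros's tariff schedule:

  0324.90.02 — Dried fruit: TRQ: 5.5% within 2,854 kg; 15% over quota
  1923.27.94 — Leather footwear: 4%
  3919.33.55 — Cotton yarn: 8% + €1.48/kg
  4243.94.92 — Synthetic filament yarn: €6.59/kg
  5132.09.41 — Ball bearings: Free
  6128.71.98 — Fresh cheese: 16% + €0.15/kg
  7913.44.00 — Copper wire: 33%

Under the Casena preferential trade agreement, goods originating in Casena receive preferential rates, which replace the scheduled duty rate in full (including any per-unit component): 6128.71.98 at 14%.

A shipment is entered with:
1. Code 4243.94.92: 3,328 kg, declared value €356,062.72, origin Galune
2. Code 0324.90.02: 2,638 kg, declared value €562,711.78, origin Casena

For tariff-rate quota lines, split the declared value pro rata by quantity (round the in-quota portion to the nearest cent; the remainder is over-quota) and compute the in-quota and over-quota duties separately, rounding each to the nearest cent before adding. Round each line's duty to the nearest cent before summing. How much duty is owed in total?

Line 1 (4243.94.92, Galune, 3,328 kg, €356,062.72):
Base rate for 4243.94.92 is €6.59/kg.
Duty = 3,328 × €6.59 = €21,931.52.
Line 2 (0324.90.02, Casena, 2,638 kg, €562,711.78):
Code 0324.90.02 is under a tariff-rate quota (threshold 2,854 kg). Quantity 2,638 kg is within the quota, so the in-quota rate 5.5% applies to the full value.
Duty = €562,711.78 × 5.5% = €30,949.15.
Total = €21,931.52 + €30,949.15 = €52,880.67.

€52,880.67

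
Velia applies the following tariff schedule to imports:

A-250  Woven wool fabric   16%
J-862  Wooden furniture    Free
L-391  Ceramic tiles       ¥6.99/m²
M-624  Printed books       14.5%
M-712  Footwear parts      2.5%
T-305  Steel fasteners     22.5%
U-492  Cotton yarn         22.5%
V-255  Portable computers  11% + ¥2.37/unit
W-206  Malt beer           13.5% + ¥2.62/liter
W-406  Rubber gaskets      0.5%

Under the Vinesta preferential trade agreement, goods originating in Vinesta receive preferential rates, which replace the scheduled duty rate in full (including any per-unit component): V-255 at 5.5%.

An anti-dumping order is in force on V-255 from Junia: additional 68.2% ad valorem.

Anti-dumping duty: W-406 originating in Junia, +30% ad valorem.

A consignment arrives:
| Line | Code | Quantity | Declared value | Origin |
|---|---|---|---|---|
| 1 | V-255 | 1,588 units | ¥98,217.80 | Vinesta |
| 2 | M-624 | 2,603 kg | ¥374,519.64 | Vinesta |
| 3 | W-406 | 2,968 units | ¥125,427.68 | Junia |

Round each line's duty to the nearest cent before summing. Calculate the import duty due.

¥97,962.77

Line 1 (V-255, Vinesta, 1,588 units, ¥98,217.80):
Base rate for V-255 is 11% + ¥2.37/unit.
Origin Vinesta qualifies under the Velia–Vinesta agreement and V-255 is covered: preferential rate 5.5% applies instead.
The additional-duty order on V-255 targets Junia, not Vinesta; it does not apply.
Duty = ¥98,217.80 × 5.5% = ¥5,401.98.
Line 2 (M-624, Vinesta, 2,603 kg, ¥374,519.64):
Base rate for M-624 is 14.5%.
Origin Vinesta is the FTA partner but M-624 is not on the preference list; base rate stands.
Duty = ¥374,519.64 × 14.5% = ¥54,305.35.
Line 3 (W-406, Junia, 2,968 units, ¥125,427.68):
Base rate for W-406 is 0.5%.
Additional duty on W-406 from Junia: +30%. Applied ad valorem rate: 0.5% + 30% = 30.5%.
Duty = ¥125,427.68 × 30.5% = ¥38,255.44.
Total = ¥5,401.98 + ¥54,305.35 + ¥38,255.44 = ¥97,962.77.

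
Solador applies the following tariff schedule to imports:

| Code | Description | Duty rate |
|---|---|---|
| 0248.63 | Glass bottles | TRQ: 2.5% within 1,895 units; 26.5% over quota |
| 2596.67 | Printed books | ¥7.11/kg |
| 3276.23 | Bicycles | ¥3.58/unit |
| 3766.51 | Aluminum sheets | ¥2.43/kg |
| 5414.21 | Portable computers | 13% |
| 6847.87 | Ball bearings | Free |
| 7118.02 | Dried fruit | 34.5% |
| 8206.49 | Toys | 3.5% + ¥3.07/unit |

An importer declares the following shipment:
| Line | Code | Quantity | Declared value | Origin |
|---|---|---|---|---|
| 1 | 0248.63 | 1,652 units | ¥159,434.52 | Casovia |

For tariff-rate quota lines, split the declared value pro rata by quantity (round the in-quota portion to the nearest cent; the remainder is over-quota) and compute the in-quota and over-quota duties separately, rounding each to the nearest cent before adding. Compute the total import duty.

¥3,985.86

Line 1 (0248.63, Casovia, 1,652 units, ¥159,434.52):
Code 0248.63 is under a tariff-rate quota (threshold 1,895 units). Quantity 1,652 units is within the quota, so the in-quota rate 2.5% applies to the full value.
Duty = ¥159,434.52 × 2.5% = ¥3,985.86.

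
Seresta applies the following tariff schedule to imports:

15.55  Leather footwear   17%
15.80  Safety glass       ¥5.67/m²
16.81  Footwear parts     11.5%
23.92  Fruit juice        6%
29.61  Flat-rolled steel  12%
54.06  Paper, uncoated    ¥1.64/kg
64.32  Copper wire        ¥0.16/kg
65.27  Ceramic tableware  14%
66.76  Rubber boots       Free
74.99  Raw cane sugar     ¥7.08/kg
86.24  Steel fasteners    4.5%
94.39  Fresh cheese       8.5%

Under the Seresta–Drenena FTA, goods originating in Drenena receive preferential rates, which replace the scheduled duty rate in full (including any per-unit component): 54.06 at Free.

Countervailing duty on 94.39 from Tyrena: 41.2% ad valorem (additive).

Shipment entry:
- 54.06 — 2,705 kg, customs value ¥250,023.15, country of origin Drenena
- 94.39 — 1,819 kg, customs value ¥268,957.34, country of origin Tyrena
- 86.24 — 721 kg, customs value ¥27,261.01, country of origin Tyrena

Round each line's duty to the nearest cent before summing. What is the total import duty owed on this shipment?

¥134,898.55

Line 1 (54.06, Drenena, 2,705 kg, ¥250,023.15):
Base rate for 54.06 is ¥1.64/kg.
Origin Drenena qualifies under the Seresta–Drenena agreement and 54.06 is covered: preferential rate Free applies instead.
Duty = ¥250,023.15 × 0% = ¥0.00.
Line 2 (94.39, Tyrena, 1,819 kg, ¥268,957.34):
Base rate for 94.39 is 8.5%.
Additional duty on 94.39 from Tyrena: +41.2%. Applied ad valorem rate: 8.5% + 41.2% = 49.7%.
Duty = ¥268,957.34 × 49.7% = ¥133,671.80.
Line 3 (86.24, Tyrena, 721 kg, ¥27,261.01):
Base rate for 86.24 is 4.5%.
Duty = ¥27,261.01 × 4.5% = ¥1,226.75.
Total = ¥0.00 + ¥133,671.80 + ¥1,226.75 = ¥134,898.55.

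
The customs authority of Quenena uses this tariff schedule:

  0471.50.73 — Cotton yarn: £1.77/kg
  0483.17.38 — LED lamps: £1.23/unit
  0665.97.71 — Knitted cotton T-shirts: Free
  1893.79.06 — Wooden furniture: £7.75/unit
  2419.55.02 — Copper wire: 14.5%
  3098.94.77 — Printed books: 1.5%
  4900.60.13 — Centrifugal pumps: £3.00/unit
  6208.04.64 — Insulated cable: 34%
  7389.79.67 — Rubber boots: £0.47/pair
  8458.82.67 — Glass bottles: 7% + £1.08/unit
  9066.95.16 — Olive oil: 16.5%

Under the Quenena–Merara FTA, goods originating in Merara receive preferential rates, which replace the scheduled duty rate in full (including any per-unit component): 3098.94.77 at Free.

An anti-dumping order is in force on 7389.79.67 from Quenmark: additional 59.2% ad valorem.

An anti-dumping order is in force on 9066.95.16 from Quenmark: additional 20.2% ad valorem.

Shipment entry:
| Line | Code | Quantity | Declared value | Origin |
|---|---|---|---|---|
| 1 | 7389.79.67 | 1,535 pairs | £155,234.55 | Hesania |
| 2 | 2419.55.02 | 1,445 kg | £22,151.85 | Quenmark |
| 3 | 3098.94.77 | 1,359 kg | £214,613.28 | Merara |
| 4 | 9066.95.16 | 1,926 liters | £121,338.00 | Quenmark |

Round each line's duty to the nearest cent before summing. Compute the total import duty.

£48,464.52

Line 1 (7389.79.67, Hesania, 1,535 pairs, £155,234.55):
Base rate for 7389.79.67 is £0.47/pair.
The additional-duty order on 7389.79.67 targets Quenmark, not Hesania; it does not apply.
Duty = 1,535 × £0.47 = £721.45.
Line 2 (2419.55.02, Quenmark, 1,445 kg, £22,151.85):
Base rate for 2419.55.02 is 14.5%.
Duty = £22,151.85 × 14.5% = £3,212.02.
Line 3 (3098.94.77, Merara, 1,359 kg, £214,613.28):
Base rate for 3098.94.77 is 1.5%.
Origin Merara qualifies under the Quenena–Merara agreement and 3098.94.77 is covered: preferential rate Free applies instead.
Duty = £214,613.28 × 0% = £0.00.
Line 4 (9066.95.16, Quenmark, 1,926 liters, £121,338.00):
Base rate for 9066.95.16 is 16.5%.
Additional duty on 9066.95.16 from Quenmark: +20.2%. Applied ad valorem rate: 16.5% + 20.2% = 36.7%.
Duty = £121,338.00 × 36.7% = £44,531.05.
Total = £721.45 + £3,212.02 + £0.00 + £44,531.05 = £48,464.52.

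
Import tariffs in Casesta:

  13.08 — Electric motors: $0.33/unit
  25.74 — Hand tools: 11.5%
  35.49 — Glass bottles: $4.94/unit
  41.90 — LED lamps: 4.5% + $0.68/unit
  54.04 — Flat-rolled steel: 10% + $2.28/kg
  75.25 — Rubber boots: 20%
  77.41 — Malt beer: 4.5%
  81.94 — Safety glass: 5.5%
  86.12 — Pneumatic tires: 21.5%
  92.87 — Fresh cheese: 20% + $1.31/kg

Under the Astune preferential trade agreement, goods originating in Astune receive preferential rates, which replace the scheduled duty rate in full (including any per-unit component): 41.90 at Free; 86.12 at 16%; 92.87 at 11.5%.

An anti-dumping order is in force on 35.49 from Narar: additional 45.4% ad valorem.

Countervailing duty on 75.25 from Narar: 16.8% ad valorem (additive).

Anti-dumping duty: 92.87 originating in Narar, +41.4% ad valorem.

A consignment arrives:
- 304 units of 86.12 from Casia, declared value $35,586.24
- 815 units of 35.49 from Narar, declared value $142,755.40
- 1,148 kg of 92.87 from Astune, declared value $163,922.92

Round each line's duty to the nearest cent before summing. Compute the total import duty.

$95,339.23

Line 1 (86.12, Casia, 304 units, $35,586.24):
Base rate for 86.12 is 21.5%.
86.12 has an FTA preferential rate, but origin Casia is not Astune; base rate stands.
Duty = $35,586.24 × 21.5% = $7,651.04.
Line 2 (35.49, Narar, 815 units, $142,755.40):
Base rate for 35.49 is $4.94/unit.
Additional duty on 35.49 from Narar: +45.4% ad valorem. Applied ad valorem rate = 45.4%.
Duty = $142,755.40 × 45.4% + 815 × $4.94 = $68,837.05.
Line 3 (92.87, Astune, 1,148 kg, $163,922.92):
Base rate for 92.87 is 20% + $1.31/kg.
Origin Astune qualifies under the Casesta–Astune agreement and 92.87 is covered: preferential rate 11.5% applies instead.
The additional-duty order on 92.87 targets Narar, not Astune; it does not apply.
Duty = $163,922.92 × 11.5% = $18,851.14.
Total = $7,651.04 + $68,837.05 + $18,851.14 = $95,339.23.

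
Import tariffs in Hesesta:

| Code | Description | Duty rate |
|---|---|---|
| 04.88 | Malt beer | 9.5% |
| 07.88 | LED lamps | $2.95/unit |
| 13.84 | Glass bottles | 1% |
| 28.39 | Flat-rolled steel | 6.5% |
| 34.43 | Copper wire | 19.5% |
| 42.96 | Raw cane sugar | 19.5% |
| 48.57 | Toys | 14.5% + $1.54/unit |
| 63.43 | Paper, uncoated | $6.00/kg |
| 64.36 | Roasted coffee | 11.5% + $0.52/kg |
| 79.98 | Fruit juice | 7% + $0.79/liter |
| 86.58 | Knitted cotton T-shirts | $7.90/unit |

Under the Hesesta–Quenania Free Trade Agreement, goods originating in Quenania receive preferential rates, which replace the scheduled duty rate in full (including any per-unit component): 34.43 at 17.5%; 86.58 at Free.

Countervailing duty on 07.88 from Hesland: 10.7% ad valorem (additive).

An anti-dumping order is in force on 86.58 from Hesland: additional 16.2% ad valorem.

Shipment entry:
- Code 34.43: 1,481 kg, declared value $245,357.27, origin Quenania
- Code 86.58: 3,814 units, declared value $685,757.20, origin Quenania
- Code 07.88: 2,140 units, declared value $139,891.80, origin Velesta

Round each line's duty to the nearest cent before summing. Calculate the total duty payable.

$49,250.52

Line 1 (34.43, Quenania, 1,481 kg, $245,357.27):
Base rate for 34.43 is 19.5%.
Origin Quenania qualifies under the Hesesta–Quenania agreement and 34.43 is covered: preferential rate 17.5% applies instead.
Duty = $245,357.27 × 17.5% = $42,937.52.
Line 2 (86.58, Quenania, 3,814 units, $685,757.20):
Base rate for 86.58 is $7.90/unit.
Origin Quenania qualifies under the Hesesta–Quenania agreement and 86.58 is covered: preferential rate Free applies instead.
The additional-duty order on 86.58 targets Hesland, not Quenania; it does not apply.
Duty = $685,757.20 × 0% = $0.00.
Line 3 (07.88, Velesta, 2,140 units, $139,891.80):
Base rate for 07.88 is $2.95/unit.
The additional-duty order on 07.88 targets Hesland, not Velesta; it does not apply.
Duty = 2,140 × $2.95 = $6,313.00.
Total = $42,937.52 + $0.00 + $6,313.00 = $49,250.52.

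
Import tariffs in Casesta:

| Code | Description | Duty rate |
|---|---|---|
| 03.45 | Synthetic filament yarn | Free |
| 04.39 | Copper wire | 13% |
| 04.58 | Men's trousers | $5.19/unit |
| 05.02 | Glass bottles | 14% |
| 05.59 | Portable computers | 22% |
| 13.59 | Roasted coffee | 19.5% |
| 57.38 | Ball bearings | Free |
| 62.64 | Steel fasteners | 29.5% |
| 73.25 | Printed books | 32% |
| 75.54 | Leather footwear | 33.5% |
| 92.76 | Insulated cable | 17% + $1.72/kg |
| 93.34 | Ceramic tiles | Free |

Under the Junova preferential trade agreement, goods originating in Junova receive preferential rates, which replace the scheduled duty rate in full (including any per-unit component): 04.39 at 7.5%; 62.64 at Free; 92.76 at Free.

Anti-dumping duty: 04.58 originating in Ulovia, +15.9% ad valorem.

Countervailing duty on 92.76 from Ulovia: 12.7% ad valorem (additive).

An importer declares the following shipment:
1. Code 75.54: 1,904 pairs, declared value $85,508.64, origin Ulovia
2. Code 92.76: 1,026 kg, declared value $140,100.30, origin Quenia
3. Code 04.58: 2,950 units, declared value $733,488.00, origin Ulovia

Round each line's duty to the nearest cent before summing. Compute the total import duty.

$186,162.25

Line 1 (75.54, Ulovia, 1,904 pairs, $85,508.64):
Base rate for 75.54 is 33.5%.
Duty = $85,508.64 × 33.5% = $28,645.39.
Line 2 (92.76, Quenia, 1,026 kg, $140,100.30):
Base rate for 92.76 is 17% + $1.72/kg.
92.76 has an FTA preferential rate, but origin Quenia is not Junova; base rate stands.
The additional-duty order on 92.76 targets Ulovia, not Quenia; it does not apply.
Duty = $140,100.30 × 17% + 1,026 × $1.72 = $25,581.77.
Line 3 (04.58, Ulovia, 2,950 units, $733,488.00):
Base rate for 04.58 is $5.19/unit.
Additional duty on 04.58 from Ulovia: +15.9% ad valorem. Applied ad valorem rate = 15.9%.
Duty = $733,488.00 × 15.9% + 2,950 × $5.19 = $131,935.09.
Total = $28,645.39 + $25,581.77 + $131,935.09 = $186,162.25.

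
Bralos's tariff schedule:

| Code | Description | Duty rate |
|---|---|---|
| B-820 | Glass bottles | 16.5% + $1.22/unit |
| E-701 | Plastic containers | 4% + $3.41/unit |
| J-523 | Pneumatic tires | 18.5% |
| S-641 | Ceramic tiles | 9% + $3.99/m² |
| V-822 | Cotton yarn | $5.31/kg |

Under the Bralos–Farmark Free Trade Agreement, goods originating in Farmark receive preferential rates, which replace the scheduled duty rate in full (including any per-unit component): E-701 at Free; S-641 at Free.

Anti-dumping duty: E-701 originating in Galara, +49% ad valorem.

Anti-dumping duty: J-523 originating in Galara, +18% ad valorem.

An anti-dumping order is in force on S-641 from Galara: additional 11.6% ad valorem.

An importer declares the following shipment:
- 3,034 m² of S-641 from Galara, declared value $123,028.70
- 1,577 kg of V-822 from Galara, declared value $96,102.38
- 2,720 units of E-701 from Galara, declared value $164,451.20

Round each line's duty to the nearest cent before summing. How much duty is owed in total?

$142,257.78

Line 1 (S-641, Galara, 3,034 m², $123,028.70):
Base rate for S-641 is 9% + $3.99/m².
S-641 has an FTA preferential rate, but origin Galara is not Farmark; base rate stands.
Additional duty on S-641 from Galara: +11.6%. Applied ad valorem rate: 9% + 11.6% = 20.6%.
Duty = $123,028.70 × 20.6% + 3,034 × $3.99 = $37,449.57.
Line 2 (V-822, Galara, 1,577 kg, $96,102.38):
Base rate for V-822 is $5.31/kg.
Duty = 1,577 × $5.31 = $8,373.87.
Line 3 (E-701, Galara, 2,720 units, $164,451.20):
Base rate for E-701 is 4% + $3.41/unit.
E-701 has an FTA preferential rate, but origin Galara is not Farmark; base rate stands.
Additional duty on E-701 from Galara: +49%. Applied ad valorem rate: 4% + 49% = 53%.
Duty = $164,451.20 × 53% + 2,720 × $3.41 = $96,434.34.
Total = $37,449.57 + $8,373.87 + $96,434.34 = $142,257.78.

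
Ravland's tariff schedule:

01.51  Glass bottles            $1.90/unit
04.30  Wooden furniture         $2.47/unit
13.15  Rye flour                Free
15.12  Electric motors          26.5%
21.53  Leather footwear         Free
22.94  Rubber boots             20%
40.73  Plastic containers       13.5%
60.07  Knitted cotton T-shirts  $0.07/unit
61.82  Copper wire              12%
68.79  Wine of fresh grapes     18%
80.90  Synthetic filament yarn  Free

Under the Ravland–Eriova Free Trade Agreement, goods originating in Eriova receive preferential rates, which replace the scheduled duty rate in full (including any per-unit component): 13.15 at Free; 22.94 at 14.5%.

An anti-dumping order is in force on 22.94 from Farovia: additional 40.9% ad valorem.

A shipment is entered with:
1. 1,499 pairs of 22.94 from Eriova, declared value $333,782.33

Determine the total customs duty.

$48,398.44

Line 1 (22.94, Eriova, 1,499 pairs, $333,782.33):
Base rate for 22.94 is 20%.
Origin Eriova qualifies under the Ravland–Eriova agreement and 22.94 is covered: preferential rate 14.5% applies instead.
The additional-duty order on 22.94 targets Farovia, not Eriova; it does not apply.
Duty = $333,782.33 × 14.5% = $48,398.44.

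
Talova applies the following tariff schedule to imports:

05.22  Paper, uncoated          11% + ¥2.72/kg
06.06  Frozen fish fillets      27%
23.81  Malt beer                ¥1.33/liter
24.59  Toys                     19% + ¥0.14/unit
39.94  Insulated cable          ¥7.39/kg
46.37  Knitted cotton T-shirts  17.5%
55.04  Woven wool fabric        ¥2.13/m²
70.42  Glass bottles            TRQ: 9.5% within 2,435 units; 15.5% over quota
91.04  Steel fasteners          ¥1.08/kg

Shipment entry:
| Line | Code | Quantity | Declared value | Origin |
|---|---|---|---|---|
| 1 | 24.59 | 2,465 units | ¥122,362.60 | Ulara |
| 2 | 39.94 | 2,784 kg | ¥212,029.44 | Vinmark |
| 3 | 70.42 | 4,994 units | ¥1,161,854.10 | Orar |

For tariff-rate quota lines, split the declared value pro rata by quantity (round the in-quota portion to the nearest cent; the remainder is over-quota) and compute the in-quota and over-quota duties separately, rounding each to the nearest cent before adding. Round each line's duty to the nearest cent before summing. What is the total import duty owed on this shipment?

Line 1 (24.59, Ulara, 2,465 units, ¥122,362.60):
Base rate for 24.59 is 19% + ¥0.14/unit.
Duty = ¥122,362.60 × 19% + 2,465 × ¥0.14 = ¥23,593.99.
Line 2 (39.94, Vinmark, 2,784 kg, ¥212,029.44):
Base rate for 39.94 is ¥7.39/kg.
Duty = 2,784 × ¥7.39 = ¥20,573.76.
Line 3 (70.42, Orar, 4,994 units, ¥1,161,854.10):
Code 70.42 is under a tariff-rate quota (threshold 2,435 units). In-quota: 2,435 units at 9.5%; over-quota: 2,559 units at 15.5%.
Pro-rata value split: in-quota = ¥1,161,854.10 × 2,435/4,994 = ¥566,502.75; over-quota = ¥1,161,854.10 − ¥566,502.75 = ¥595,351.35.
In-quota duty = ¥566,502.75 × 9.5% = ¥53,817.76. Over-quota duty = ¥595,351.35 × 15.5% = ¥92,279.46.
Line duty = ¥53,817.76 + ¥92,279.46 = ¥146,097.22.
Total = ¥23,593.99 + ¥20,573.76 + ¥146,097.22 = ¥190,264.97.

¥190,264.97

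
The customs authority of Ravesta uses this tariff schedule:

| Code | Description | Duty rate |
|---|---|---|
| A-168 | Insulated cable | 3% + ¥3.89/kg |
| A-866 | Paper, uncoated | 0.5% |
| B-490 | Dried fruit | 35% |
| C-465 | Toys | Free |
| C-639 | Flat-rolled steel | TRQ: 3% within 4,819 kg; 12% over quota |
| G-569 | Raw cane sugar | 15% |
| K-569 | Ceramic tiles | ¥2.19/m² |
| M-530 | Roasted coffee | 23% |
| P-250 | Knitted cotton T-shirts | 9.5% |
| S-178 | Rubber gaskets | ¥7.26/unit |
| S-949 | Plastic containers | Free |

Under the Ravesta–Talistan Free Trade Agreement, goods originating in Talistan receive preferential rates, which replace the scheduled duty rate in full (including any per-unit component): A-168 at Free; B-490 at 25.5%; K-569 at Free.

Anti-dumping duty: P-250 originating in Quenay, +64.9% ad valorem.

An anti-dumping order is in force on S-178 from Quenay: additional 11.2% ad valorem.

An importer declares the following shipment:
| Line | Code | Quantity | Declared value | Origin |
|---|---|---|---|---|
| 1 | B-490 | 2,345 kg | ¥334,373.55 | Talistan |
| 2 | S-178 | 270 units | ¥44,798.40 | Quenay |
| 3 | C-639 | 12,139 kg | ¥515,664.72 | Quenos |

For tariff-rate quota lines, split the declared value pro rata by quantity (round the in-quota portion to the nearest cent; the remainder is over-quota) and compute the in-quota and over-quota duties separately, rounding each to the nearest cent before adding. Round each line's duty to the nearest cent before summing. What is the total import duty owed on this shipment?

¥135,698.64

Line 1 (B-490, Talistan, 2,345 kg, ¥334,373.55):
Base rate for B-490 is 35%.
Origin Talistan qualifies under the Ravesta–Talistan agreement and B-490 is covered: preferential rate 25.5% applies instead.
Duty = ¥334,373.55 × 25.5% = ¥85,265.26.
Line 2 (S-178, Quenay, 270 units, ¥44,798.40):
Base rate for S-178 is ¥7.26/unit.
Additional duty on S-178 from Quenay: +11.2% ad valorem. Applied ad valorem rate = 11.2%.
Duty = ¥44,798.40 × 11.2% + 270 × ¥7.26 = ¥6,977.62.
Line 3 (C-639, Quenos, 12,139 kg, ¥515,664.72):
Code C-639 is under a tariff-rate quota (threshold 4,819 kg). In-quota: 4,819 kg at 3%; over-quota: 7,320 kg at 12%.
Pro-rata value split: in-quota = ¥515,664.72 × 4,819/12,139 = ¥204,711.12; over-quota = ¥515,664.72 − ¥204,711.12 = ¥310,953.60.
In-quota duty = ¥204,711.12 × 3% = ¥6,141.33. Over-quota duty = ¥310,953.60 × 12% = ¥37,314.43.
Line duty = ¥6,141.33 + ¥37,314.43 = ¥43,455.76.
Total = ¥85,265.26 + ¥6,977.62 + ¥43,455.76 = ¥135,698.64.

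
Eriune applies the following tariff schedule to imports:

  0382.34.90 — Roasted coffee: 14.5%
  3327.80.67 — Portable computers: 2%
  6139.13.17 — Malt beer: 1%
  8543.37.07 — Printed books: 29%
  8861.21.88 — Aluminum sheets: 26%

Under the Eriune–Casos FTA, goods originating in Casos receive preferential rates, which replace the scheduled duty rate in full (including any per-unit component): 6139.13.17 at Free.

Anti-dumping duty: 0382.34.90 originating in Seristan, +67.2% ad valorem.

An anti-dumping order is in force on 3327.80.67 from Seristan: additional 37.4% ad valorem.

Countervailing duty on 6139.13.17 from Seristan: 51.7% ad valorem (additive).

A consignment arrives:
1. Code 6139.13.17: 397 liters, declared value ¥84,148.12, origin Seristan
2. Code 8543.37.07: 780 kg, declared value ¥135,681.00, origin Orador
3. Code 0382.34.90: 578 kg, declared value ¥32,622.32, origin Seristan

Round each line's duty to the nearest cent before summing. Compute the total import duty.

Line 1 (6139.13.17, Seristan, 397 liters, ¥84,148.12):
Base rate for 6139.13.17 is 1%.
6139.13.17 has an FTA preferential rate, but origin Seristan is not Casos; base rate stands.
Additional duty on 6139.13.17 from Seristan: +51.7%. Applied ad valorem rate: 1% + 51.7% = 52.7%.
Duty = ¥84,148.12 × 52.7% = ¥44,346.06.
Line 2 (8543.37.07, Orador, 780 kg, ¥135,681.00):
Base rate for 8543.37.07 is 29%.
Duty = ¥135,681.00 × 29% = ¥39,347.49.
Line 3 (0382.34.90, Seristan, 578 kg, ¥32,622.32):
Base rate for 0382.34.90 is 14.5%.
Additional duty on 0382.34.90 from Seristan: +67.2%. Applied ad valorem rate: 14.5% + 67.2% = 81.7%.
Duty = ¥32,622.32 × 81.7% = ¥26,652.44.
Total = ¥44,346.06 + ¥39,347.49 + ¥26,652.44 = ¥110,345.99.

¥110,345.99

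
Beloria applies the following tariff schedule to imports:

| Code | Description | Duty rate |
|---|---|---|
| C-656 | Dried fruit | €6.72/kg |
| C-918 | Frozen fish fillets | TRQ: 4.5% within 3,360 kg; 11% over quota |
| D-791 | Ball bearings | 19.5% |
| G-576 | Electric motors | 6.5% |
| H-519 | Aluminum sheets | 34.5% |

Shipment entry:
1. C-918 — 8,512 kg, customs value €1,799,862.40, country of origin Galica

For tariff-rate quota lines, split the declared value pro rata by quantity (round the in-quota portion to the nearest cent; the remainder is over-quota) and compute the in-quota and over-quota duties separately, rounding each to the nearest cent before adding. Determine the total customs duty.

Line 1 (C-918, Galica, 8,512 kg, €1,799,862.40):
Code C-918 is under a tariff-rate quota (threshold 3,360 kg). In-quota: 3,360 kg at 4.5%; over-quota: 5,152 kg at 11%.
Pro-rata value split: in-quota = €1,799,862.40 × 3,360/8,512 = €710,472.00; over-quota = €1,799,862.40 − €710,472.00 = €1,089,390.40.
In-quota duty = €710,472.00 × 4.5% = €31,971.24. Over-quota duty = €1,089,390.40 × 11% = €119,832.94.
Line duty = €31,971.24 + €119,832.94 = €151,804.18.

€151,804.18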